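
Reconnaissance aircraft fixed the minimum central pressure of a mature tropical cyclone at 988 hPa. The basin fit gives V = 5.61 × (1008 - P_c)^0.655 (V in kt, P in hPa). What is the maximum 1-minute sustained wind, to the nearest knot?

40 kt

ΔP = 1008 − 988 = 20 hPa.
20^0.655 ≈ 7.115.
V ≈ 5.61 × 7.115 ≈ 39.9 kt.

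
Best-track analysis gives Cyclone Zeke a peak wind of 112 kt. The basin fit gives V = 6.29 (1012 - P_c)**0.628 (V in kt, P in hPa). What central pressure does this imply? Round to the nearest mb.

ΔP = (V / 6.29)^(1/0.628) = (112/6.29)^1.592.
112/6.29 = 17.806; 17.806^1.592 ≈ 98.03 mb.
P_c = 1012 − 98.03 = 913.97 ≈ 914 mb.

914 mb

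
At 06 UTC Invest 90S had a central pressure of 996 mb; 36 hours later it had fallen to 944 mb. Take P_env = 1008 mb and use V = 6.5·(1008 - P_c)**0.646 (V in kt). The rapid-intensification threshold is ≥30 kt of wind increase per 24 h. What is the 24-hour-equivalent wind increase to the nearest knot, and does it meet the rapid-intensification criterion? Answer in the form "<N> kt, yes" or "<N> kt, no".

V₁: ΔP = 12, V ≈ 6.5 × 12^0.646 ≈ 32.36 kt.
V₂: ΔP = 64, V ≈ 6.5 × 64^0.646 ≈ 95.43 kt.
ΔV over 36 h = 63.07 kt → 24 h equivalent = 63.07 × 24/36 ≈ 42.05 kt.
42 kt ≥ 30 kt ⇒ rapid intensification.

42 kt, yes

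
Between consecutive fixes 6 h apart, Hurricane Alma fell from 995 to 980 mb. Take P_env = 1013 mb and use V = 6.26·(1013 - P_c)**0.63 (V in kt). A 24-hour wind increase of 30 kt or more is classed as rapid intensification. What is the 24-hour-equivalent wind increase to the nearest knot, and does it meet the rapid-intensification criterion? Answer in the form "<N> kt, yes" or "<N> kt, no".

72 kt, yes

V₁: ΔP = 18, V ≈ 6.26 × 18^0.63 ≈ 38.67 kt.
V₂: ΔP = 33, V ≈ 6.26 × 33^0.63 ≈ 56.65 kt.
ΔV over 6 h = 17.98 kt → 24 h equivalent = 17.98 × 24/6 ≈ 71.92 kt.
72 kt ≥ 30 kt ⇒ rapid intensification.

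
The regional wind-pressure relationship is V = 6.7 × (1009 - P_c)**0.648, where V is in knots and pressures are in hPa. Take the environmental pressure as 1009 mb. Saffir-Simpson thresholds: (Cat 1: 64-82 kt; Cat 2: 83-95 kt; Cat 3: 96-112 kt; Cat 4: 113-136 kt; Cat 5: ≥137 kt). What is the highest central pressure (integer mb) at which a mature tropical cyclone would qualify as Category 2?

960 mb

Category 2 begins at V = 83 kt.
Required ΔP = (83/6.7)^(1/0.648) = 12.388^1.543 ≈ 48.61 mb.
P_c ≤ 1009 − 48.61 = 960.39, so the highest integer P_c is 960 mb.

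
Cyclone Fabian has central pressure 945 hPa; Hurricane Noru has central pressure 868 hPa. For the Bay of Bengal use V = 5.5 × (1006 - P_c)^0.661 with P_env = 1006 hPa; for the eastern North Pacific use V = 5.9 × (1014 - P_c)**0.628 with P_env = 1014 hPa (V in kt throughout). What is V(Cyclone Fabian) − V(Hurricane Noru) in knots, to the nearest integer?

Cyclone Fabian: ΔP = 61; V ≈ 5.5 × 61^0.661 ≈ 83.27 kt.
Hurricane Noru: ΔP = 146; V ≈ 5.9 × 146^0.628 ≈ 134.92 kt.
Difference ≈ 83.27 − 134.92 = -51.65 → -52 kt.

-52 kt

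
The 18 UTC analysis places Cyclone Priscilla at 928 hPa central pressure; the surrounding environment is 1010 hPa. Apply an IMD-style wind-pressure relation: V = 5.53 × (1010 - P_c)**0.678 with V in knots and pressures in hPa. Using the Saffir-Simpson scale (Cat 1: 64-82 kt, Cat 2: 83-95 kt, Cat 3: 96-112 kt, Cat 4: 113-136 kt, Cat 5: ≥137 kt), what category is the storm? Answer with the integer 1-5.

3

ΔP = 1010 − 928 = 82 hPa.
V ≈ 5.53 × 82^0.678 = 5.53 × 19.84 ≈ 110 kt.
110 kt falls in the Category 3 band.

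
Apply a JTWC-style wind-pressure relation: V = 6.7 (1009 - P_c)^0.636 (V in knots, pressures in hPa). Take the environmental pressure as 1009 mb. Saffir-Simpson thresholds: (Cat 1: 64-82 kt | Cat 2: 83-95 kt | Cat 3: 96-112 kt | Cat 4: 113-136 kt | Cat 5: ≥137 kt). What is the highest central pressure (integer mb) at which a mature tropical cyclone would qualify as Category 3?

943 mb

Category 3 begins at V = 96 kt.
Required ΔP = (96/6.7)^(1/0.636) = 14.328^1.572 ≈ 65.75 mb.
P_c ≤ 1009 − 65.75 = 943.25, so the highest integer P_c is 943 mb.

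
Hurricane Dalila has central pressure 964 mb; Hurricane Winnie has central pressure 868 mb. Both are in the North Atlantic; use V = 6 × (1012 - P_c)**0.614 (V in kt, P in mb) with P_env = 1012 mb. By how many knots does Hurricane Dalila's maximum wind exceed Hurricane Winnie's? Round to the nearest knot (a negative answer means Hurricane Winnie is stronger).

-62 kt

Hurricane Dalila: ΔP = 48; V ≈ 6 × 48^0.614 ≈ 64.63 kt.
Hurricane Winnie: ΔP = 144; V ≈ 6 × 144^0.614 ≈ 126.88 kt.
Difference ≈ 64.63 − 126.88 = -62.25 → -62 kt.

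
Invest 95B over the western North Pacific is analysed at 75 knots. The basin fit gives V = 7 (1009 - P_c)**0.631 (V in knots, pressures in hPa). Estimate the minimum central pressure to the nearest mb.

ΔP = (V / 7)^(1/0.631) = (75/7)^1.585.
75/7 = 10.714; 10.714^1.585 ≈ 42.88 mb.
P_c = 1009 − 42.88 = 966.12 ≈ 966 mb.

966 mb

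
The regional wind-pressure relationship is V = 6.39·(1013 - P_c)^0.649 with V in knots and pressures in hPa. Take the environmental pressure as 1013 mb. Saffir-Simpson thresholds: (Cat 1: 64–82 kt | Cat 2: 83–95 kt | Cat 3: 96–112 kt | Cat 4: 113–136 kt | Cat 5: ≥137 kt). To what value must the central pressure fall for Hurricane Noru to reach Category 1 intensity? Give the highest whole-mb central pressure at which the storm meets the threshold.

Category 1 begins at V = 64 kt.
Required ΔP = (64/6.39)^(1/0.649) = 10.016^1.541 ≈ 34.82 mb.
P_c ≤ 1013 − 34.82 = 978.18, so the highest integer P_c is 978 mb.

978 mb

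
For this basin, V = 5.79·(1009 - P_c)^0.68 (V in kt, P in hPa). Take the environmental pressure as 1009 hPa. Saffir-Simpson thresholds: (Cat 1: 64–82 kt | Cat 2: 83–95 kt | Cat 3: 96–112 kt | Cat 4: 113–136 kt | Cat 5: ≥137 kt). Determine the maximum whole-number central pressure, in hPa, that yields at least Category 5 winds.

904 hPa

Category 5 begins at V = 137 kt.
Required ΔP = (137/5.79)^(1/0.68) = 23.661^1.471 ≈ 104.87 hPa.
P_c ≤ 1009 − 104.87 = 904.13, so the highest integer P_c is 904 hPa.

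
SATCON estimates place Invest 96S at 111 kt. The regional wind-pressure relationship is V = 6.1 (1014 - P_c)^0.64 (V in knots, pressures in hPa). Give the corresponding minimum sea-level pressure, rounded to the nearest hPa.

ΔP = (V / 6.1)^(1/0.64) = (111/6.1)^1.562.
111/6.1 = 18.197; 18.197^1.562 ≈ 93.05 hPa.
P_c = 1014 − 93.05 = 920.95 ≈ 921 hPa.

921 hPa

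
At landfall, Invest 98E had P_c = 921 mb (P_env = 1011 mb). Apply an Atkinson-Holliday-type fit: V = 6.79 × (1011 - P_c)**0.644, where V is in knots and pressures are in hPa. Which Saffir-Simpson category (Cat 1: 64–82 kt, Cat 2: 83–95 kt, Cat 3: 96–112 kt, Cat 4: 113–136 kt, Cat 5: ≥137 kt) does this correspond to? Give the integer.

4

ΔP = 1011 − 921 = 90 mb.
V ≈ 6.79 × 90^0.644 = 6.79 × 18.14 ≈ 123 kt.
123 kt falls in the Category 4 band.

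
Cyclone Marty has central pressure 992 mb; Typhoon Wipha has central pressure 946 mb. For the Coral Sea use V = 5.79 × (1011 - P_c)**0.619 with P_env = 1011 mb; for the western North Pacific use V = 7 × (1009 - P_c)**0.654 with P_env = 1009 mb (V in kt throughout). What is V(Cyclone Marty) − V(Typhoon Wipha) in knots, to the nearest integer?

Cyclone Marty: ΔP = 19; V ≈ 5.79 × 19^0.619 ≈ 35.83 kt.
Typhoon Wipha: ΔP = 63; V ≈ 7 × 63^0.654 ≈ 105.16 kt.
Difference ≈ 35.83 − 105.16 = -69.33 → -69 kt.

-69 kt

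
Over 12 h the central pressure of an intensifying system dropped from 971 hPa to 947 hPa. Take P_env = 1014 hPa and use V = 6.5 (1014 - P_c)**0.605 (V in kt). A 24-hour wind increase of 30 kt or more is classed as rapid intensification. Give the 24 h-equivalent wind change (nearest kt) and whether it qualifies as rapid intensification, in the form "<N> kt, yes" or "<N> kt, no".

39 kt, yes

V₁: ΔP = 43, V ≈ 6.5 × 43^0.605 ≈ 63.26 kt.
V₂: ΔP = 67, V ≈ 6.5 × 67^0.605 ≈ 82.73 kt.
ΔV over 12 h = 19.47 kt → 24 h equivalent = 19.47 × 24/12 ≈ 38.94 kt.
39 kt ≥ 30 kt ⇒ rapid intensification.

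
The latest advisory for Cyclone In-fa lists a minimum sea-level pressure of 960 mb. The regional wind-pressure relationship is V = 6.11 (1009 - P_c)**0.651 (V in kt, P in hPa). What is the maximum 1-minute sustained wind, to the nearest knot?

ΔP = 1009 − 960 = 49 mb.
49^0.651 ≈ 12.598.
V ≈ 6.11 × 12.598 ≈ 77.0 kt.

77 kt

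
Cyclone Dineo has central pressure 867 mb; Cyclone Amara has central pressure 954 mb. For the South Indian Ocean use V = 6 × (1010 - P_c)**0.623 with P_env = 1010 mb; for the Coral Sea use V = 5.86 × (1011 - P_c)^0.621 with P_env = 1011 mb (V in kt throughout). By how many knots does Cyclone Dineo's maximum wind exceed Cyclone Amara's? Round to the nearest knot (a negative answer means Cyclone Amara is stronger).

60 kt

Cyclone Dineo: ΔP = 143; V ≈ 6 × 143^0.623 ≈ 132.11 kt.
Cyclone Amara: ΔP = 57; V ≈ 5.86 × 57^0.621 ≈ 72.16 kt.
Difference ≈ 132.11 − 72.16 = 59.95 → 60 kt.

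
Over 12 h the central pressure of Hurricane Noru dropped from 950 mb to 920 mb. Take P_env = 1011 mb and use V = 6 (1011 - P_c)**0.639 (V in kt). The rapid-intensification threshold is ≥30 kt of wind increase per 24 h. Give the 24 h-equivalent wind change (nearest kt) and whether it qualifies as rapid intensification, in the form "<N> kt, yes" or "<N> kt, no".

V₁: ΔP = 61, V ≈ 6 × 61^0.639 ≈ 82.98 kt.
V₂: ΔP = 91, V ≈ 6 × 91^0.639 ≈ 107.15 kt.
ΔV over 12 h = 24.17 kt → 24 h equivalent = 24.17 × 24/12 ≈ 48.34 kt.
48 kt ≥ 30 kt ⇒ rapid intensification.

48 kt, yes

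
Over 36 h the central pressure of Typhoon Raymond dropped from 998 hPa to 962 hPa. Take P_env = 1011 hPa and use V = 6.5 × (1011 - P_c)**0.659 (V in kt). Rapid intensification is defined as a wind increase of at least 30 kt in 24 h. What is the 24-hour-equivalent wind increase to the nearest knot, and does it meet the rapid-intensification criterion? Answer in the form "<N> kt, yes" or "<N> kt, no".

V₁: ΔP = 13, V ≈ 6.5 × 13^0.659 ≈ 35.24 kt.
V₂: ΔP = 49, V ≈ 6.5 × 49^0.659 ≈ 84.48 kt.
ΔV over 36 h = 49.24 kt → 24 h equivalent = 49.24 × 24/36 ≈ 32.83 kt.
33 kt ≥ 30 kt ⇒ rapid intensification.

33 kt, yes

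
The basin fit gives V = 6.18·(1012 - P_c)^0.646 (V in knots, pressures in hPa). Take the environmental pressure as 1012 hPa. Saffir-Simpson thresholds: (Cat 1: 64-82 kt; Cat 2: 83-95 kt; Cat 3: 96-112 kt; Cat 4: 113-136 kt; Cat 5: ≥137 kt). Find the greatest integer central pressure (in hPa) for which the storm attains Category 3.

942 hPa

Category 3 begins at V = 96 kt.
Required ΔP = (96/6.18)^(1/0.646) = 15.534^1.548 ≈ 69.84 hPa.
P_c ≤ 1012 − 69.84 = 942.16, so the highest integer P_c is 942 hPa.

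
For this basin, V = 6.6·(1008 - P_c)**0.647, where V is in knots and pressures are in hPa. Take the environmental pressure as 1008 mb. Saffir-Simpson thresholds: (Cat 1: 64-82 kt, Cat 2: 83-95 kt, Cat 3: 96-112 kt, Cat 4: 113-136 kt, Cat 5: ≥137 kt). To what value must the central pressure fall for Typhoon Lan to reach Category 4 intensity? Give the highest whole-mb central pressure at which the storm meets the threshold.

927 mb

Category 4 begins at V = 113 kt.
Required ΔP = (113/6.6)^(1/0.647) = 17.121^1.546 ≈ 80.64 mb.
P_c ≤ 1008 − 80.64 = 927.36, so the highest integer P_c is 927 mb.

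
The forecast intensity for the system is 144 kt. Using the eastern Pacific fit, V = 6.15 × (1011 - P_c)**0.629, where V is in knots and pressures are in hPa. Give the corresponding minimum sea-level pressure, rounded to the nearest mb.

ΔP = (V / 6.15)^(1/0.629) = (144/6.15)^1.590.
144/6.15 = 23.415; 23.415^1.590 ≈ 150.40 mb.
P_c = 1011 − 150.40 = 860.60 ≈ 861 mb.

861 mb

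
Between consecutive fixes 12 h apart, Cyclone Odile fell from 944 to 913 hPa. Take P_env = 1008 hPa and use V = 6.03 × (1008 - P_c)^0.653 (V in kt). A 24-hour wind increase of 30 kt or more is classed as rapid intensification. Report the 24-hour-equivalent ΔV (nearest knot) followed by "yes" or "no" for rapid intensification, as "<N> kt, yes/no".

V₁: ΔP = 64, V ≈ 6.03 × 64^0.653 ≈ 91.15 kt.
V₂: ΔP = 95, V ≈ 6.03 × 95^0.653 ≈ 117.97 kt.
ΔV over 12 h = 26.82 kt → 24 h equivalent = 26.82 × 24/12 ≈ 53.64 kt.
54 kt ≥ 30 kt ⇒ rapid intensification.

54 kt, yes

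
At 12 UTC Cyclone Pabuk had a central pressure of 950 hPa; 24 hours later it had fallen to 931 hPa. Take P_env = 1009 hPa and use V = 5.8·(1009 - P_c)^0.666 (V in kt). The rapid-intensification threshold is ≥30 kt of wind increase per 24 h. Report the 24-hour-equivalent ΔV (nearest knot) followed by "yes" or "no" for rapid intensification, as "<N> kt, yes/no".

V₁: ΔP = 59, V ≈ 5.8 × 59^0.666 ≈ 87.66 kt.
V₂: ΔP = 78, V ≈ 5.8 × 78^0.666 ≈ 105.58 kt.
ΔV over 24 h = 17.92 kt → 24 h equivalent = 17.92 × 24/24 ≈ 17.92 kt.
18 kt < 30 kt ⇒ not rapid intensification.

18 kt, no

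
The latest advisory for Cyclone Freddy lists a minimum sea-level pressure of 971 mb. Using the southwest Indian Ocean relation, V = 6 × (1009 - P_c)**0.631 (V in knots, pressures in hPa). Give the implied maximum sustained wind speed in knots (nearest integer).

ΔP = 1009 − 971 = 38 mb.
38^0.631 ≈ 9.928.
V ≈ 6 × 9.928 ≈ 59.6 kt.

60 kt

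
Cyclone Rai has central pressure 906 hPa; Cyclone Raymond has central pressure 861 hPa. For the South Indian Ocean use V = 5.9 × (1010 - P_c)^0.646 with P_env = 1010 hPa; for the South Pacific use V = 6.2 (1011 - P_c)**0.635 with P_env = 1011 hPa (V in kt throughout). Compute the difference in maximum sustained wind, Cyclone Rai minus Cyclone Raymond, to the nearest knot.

-31 kt

Cyclone Rai: ΔP = 104; V ≈ 5.9 × 104^0.646 ≈ 118.54 kt.
Cyclone Raymond: ΔP = 150; V ≈ 6.2 × 150^0.635 ≈ 149.35 kt.
Difference ≈ 118.54 − 149.35 = -30.81 → -31 kt.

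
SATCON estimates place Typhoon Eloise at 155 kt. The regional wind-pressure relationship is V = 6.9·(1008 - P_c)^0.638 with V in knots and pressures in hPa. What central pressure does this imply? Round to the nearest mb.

877 mb

ΔP = (V / 6.9)^(1/0.638) = (155/6.9)^1.567.
155/6.9 = 22.464; 22.464^1.567 ≈ 131.31 mb.
P_c = 1008 − 131.31 = 876.69 ≈ 877 mb.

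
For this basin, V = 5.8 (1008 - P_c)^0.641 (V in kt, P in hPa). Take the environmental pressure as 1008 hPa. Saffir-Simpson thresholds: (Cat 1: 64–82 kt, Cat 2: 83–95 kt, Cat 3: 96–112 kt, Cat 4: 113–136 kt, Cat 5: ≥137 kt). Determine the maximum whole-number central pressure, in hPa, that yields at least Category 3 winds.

928 hPa

Category 3 begins at V = 96 kt.
Required ΔP = (96/5.8)^(1/0.641) = 16.552^1.560 ≈ 79.70 hPa.
P_c ≤ 1008 − 79.70 = 928.30, so the highest integer P_c is 928 hPa.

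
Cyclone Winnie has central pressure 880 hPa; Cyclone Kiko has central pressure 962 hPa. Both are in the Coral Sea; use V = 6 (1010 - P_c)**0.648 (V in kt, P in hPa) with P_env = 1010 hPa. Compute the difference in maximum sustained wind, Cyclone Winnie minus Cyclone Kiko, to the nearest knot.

67 kt

Cyclone Winnie: ΔP = 130; V ≈ 6 × 130^0.648 ≈ 140.60 kt.
Cyclone Kiko: ΔP = 48; V ≈ 6 × 48^0.648 ≈ 73.72 kt.
Difference ≈ 140.60 − 73.72 = 66.88 → 67 kt.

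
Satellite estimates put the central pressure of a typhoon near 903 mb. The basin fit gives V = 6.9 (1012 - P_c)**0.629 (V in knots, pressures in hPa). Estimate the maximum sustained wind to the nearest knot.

132 kt

ΔP = 1012 − 903 = 109 mb.
109^0.629 ≈ 19.122.
V ≈ 6.9 × 19.122 ≈ 131.9 kt.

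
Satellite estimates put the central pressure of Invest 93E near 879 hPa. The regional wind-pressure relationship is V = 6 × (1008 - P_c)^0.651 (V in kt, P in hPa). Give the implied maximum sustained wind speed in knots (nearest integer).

142 kt

ΔP = 1008 − 879 = 129 hPa.
129^0.651 ≈ 23.659.
V ≈ 6 × 23.659 ≈ 142.0 kt.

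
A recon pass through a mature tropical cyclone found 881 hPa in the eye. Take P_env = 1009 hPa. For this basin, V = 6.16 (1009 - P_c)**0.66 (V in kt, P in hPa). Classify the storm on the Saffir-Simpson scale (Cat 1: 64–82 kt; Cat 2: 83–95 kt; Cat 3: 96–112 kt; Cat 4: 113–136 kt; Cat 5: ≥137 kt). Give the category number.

5

ΔP = 1009 − 881 = 128 hPa.
V ≈ 6.16 × 128^0.66 = 6.16 × 24.59 ≈ 151 kt.
151 kt falls in the Category 5 band.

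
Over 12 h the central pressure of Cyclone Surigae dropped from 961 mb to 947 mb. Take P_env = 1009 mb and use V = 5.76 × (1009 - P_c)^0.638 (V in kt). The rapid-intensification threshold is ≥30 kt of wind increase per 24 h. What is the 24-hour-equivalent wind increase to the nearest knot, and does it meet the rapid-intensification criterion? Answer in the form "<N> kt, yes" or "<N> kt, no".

V₁: ΔP = 48, V ≈ 5.76 × 48^0.638 ≈ 68.09 kt.
V₂: ΔP = 62, V ≈ 5.76 × 62^0.638 ≈ 80.16 kt.
ΔV over 12 h = 12.07 kt → 24 h equivalent = 12.07 × 24/12 ≈ 24.14 kt.
24 kt < 30 kt ⇒ not rapid intensification.

24 kt, no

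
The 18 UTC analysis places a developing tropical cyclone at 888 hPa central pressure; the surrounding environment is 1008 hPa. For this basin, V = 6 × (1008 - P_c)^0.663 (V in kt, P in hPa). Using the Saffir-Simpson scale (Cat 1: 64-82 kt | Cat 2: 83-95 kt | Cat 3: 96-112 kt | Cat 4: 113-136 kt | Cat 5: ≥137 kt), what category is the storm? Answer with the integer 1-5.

ΔP = 1008 − 888 = 120 hPa.
V ≈ 6 × 120^0.663 = 6 × 23.91 ≈ 143 kt.
143 kt falls in the Category 5 band.

5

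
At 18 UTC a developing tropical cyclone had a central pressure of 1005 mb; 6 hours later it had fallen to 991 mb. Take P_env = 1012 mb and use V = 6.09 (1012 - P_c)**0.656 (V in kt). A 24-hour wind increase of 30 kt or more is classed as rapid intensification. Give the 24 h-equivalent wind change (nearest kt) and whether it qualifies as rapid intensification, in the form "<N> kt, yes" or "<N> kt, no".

V₁: ΔP = 7, V ≈ 6.09 × 7^0.656 ≈ 21.83 kt.
V₂: ΔP = 21, V ≈ 6.09 × 21^0.656 ≈ 44.87 kt.
ΔV over 6 h = 23.04 kt → 24 h equivalent = 23.04 × 24/6 ≈ 92.16 kt.
92 kt ≥ 30 kt ⇒ rapid intensification.

92 kt, yes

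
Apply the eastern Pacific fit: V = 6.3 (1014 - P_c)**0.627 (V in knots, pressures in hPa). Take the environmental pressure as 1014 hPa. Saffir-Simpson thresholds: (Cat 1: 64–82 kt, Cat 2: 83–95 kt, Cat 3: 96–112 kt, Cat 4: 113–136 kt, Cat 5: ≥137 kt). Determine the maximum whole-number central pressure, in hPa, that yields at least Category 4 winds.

Category 4 begins at V = 113 kt.
Required ΔP = (113/6.3)^(1/0.627) = 17.937^1.595 ≈ 99.90 hPa.
P_c ≤ 1014 − 99.90 = 914.10, so the highest integer P_c is 914 hPa.

914 hPa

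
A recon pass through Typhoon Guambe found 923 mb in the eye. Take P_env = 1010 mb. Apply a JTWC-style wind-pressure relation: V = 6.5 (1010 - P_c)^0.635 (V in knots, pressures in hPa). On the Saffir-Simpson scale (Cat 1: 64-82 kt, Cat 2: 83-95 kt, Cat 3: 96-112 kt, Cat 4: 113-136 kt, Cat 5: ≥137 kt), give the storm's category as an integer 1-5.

ΔP = 1010 − 923 = 87 mb.
V ≈ 6.5 × 87^0.635 = 6.5 × 17.04 ≈ 111 kt.
111 kt falls in the Category 3 band.

3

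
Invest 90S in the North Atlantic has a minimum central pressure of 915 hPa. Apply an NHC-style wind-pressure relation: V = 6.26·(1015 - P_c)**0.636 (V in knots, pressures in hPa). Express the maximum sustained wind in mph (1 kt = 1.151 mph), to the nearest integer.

135 mph

ΔP = 1015 − 915 = 100 hPa.
V ≈ 6.26 × 100^0.636 = 6.26 × 18.707 ≈ 117.105 kt.
117.105 × 1.151 ≈ 134.79 mph → 135 mph.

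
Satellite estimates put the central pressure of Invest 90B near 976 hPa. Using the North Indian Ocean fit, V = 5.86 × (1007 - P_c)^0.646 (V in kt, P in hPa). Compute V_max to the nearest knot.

ΔP = 1007 − 976 = 31 hPa.
31^0.646 ≈ 9.192.
V ≈ 5.86 × 9.192 ≈ 53.9 kt.

54 kt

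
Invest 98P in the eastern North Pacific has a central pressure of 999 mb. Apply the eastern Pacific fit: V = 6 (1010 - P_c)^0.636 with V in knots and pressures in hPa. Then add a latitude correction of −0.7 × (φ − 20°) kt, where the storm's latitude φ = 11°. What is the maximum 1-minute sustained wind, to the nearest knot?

34 kt

ΔP = 1010 − 999 = 11 mb.
11^0.636 ≈ 4.595.
V ≈ 6 × 4.595 ≈ 27.6 kt.
Latitude correction: −0.7 × (11 − 20) = 6.3 kt.
Corrected V ≈ 33.9 kt → 34 kt.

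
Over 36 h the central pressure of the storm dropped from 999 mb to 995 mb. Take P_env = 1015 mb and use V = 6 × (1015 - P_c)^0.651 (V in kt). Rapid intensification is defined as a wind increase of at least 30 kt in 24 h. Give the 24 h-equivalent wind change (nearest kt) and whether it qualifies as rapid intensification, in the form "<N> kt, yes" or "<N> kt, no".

4 kt, no

V₁: ΔP = 16, V ≈ 6 × 16^0.651 ≈ 36.48 kt.
V₂: ΔP = 20, V ≈ 6 × 20^0.651 ≈ 42.18 kt.
ΔV over 36 h = 5.70 kt → 24 h equivalent = 5.70 × 24/36 ≈ 3.80 kt.
4 kt < 30 kt ⇒ not rapid intensification.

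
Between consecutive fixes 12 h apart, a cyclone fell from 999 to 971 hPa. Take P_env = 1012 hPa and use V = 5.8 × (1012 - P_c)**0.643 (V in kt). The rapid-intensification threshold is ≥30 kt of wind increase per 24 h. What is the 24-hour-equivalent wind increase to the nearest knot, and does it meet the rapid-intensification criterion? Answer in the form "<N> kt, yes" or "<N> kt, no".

V₁: ΔP = 13, V ≈ 5.8 × 13^0.643 ≈ 30.18 kt.
V₂: ΔP = 41, V ≈ 5.8 × 41^0.643 ≈ 63.16 kt.
ΔV over 12 h = 32.98 kt → 24 h equivalent = 32.98 × 24/12 ≈ 65.96 kt.
66 kt ≥ 30 kt ⇒ rapid intensification.

66 kt, yes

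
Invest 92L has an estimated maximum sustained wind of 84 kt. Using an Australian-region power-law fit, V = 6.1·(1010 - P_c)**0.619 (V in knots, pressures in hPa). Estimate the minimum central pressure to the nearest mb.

941 mb

ΔP = (V / 6.1)^(1/0.619) = (84/6.1)^1.616.
84/6.1 = 13.770; 13.770^1.616 ≈ 69.18 mb.
P_c = 1010 − 69.18 = 940.82 ≈ 941 mb.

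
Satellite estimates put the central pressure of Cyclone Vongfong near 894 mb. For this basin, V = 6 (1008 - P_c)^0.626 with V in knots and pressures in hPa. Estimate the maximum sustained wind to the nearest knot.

ΔP = 1008 − 894 = 114 mb.
114^0.626 ≈ 19.392.
V ≈ 6 × 19.392 ≈ 116.4 kt.

116 kt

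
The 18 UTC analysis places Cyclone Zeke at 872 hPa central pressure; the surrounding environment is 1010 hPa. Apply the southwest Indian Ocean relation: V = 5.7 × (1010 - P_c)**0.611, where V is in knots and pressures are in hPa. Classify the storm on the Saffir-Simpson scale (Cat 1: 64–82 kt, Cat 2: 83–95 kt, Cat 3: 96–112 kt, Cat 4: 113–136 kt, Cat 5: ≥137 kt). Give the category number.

4

ΔP = 1010 − 872 = 138 hPa.
V ≈ 5.7 × 138^0.611 = 5.7 × 20.30 ≈ 116 kt.
116 kt falls in the Category 4 band.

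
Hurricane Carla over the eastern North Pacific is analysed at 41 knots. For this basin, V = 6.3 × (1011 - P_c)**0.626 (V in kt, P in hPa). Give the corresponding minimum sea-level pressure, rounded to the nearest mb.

991 mb

ΔP = (V / 6.3)^(1/0.626) = (41/6.3)^1.597.
41/6.3 = 6.508; 6.508^1.597 ≈ 19.93 mb.
P_c = 1011 − 19.93 = 991.07 ≈ 991 mb.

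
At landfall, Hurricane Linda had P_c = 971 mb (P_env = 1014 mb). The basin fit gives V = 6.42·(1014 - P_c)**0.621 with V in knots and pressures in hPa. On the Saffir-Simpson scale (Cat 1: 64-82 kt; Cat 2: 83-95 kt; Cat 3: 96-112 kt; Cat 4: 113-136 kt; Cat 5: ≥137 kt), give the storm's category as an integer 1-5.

1

ΔP = 1014 − 971 = 43 mb.
V ≈ 6.42 × 43^0.621 = 6.42 × 10.34 ≈ 66 kt.
66 kt falls in the Category 1 band.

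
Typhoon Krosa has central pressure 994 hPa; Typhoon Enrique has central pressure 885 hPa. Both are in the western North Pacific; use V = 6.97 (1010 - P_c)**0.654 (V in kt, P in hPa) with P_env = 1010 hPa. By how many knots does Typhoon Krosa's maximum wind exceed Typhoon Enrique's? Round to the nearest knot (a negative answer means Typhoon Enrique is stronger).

Typhoon Krosa: ΔP = 16; V ≈ 6.97 × 16^0.654 ≈ 42.73 kt.
Typhoon Enrique: ΔP = 125; V ≈ 6.97 × 125^0.654 ≈ 163.91 kt.
Difference ≈ 42.73 − 163.91 = -121.18 → -121 kt.

-121 kt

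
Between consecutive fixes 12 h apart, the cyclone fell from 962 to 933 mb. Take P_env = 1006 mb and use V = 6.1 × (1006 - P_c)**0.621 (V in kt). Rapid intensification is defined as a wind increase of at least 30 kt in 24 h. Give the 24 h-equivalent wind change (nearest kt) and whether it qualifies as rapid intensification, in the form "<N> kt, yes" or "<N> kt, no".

V₁: ΔP = 44, V ≈ 6.1 × 44^0.621 ≈ 63.96 kt.
V₂: ΔP = 73, V ≈ 6.1 × 73^0.621 ≈ 87.59 kt.
ΔV over 12 h = 23.63 kt → 24 h equivalent = 23.63 × 24/12 ≈ 47.26 kt.
47 kt ≥ 30 kt ⇒ rapid intensification.

47 kt, yes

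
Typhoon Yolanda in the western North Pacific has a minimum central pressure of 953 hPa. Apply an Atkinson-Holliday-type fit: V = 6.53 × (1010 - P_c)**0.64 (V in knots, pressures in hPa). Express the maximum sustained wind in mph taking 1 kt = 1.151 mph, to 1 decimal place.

99.9 mph

ΔP = 1010 − 953 = 57 hPa.
V ≈ 6.53 × 57^0.64 = 6.53 × 13.297 ≈ 86.831 kt.
86.831 × 1.151 ≈ 99.94 mph → 99.9 mph.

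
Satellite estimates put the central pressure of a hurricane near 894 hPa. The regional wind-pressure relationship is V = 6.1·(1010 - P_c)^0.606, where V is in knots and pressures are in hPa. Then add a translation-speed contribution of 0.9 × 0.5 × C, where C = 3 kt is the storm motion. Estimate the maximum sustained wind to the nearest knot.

110 kt

ΔP = 1010 − 894 = 116 hPa.
116^0.606 ≈ 17.826.
V ≈ 6.1 × 17.826 ≈ 108.7 kt.
Translation term: 0.9 × 0.5 × 3 = 1.35 kt.
Corrected V ≈ 110.05 kt → 110 kt.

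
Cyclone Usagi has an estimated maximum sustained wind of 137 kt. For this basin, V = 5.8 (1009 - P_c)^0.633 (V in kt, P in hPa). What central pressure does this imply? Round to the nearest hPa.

ΔP = (V / 5.8)^(1/0.633) = (137/5.8)^1.580.
137/5.8 = 23.621; 23.621^1.580 ≈ 147.74 hPa.
P_c = 1009 − 147.74 = 861.26 ≈ 861 hPa.

861 hPa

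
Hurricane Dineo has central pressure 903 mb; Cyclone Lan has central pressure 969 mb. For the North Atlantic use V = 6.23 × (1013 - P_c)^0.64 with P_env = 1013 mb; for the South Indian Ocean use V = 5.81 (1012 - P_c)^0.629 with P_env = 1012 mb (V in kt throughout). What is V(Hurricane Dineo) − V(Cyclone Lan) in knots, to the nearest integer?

Hurricane Dineo: ΔP = 110; V ≈ 6.23 × 110^0.64 ≈ 126.18 kt.
Cyclone Lan: ΔP = 43; V ≈ 5.81 × 43^0.629 ≈ 61.89 kt.
Difference ≈ 126.18 − 61.89 = 64.29 → 64 kt.

64 kt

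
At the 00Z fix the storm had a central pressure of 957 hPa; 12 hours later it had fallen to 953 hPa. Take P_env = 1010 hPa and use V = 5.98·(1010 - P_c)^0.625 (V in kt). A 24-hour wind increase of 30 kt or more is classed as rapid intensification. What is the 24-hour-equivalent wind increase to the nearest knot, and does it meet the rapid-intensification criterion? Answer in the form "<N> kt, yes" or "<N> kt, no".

V₁: ΔP = 53, V ≈ 5.98 × 53^0.625 ≈ 71.51 kt.
V₂: ΔP = 57, V ≈ 5.98 × 57^0.625 ≈ 74.84 kt.
ΔV over 12 h = 3.33 kt → 24 h equivalent = 3.33 × 24/12 ≈ 6.66 kt.
7 kt < 30 kt ⇒ not rapid intensification.

7 kt, no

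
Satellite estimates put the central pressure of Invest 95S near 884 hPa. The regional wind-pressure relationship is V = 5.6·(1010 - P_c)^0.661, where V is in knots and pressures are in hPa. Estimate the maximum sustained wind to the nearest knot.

137 kt

ΔP = 1010 − 884 = 126 hPa.
126^0.661 ≈ 24.454.
V ≈ 5.6 × 24.454 ≈ 136.9 kt.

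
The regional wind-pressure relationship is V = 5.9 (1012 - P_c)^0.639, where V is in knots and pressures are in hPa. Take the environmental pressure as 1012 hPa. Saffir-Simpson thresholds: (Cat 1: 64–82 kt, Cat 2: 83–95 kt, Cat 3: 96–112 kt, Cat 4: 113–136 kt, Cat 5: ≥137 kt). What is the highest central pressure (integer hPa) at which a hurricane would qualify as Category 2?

Category 2 begins at V = 83 kt.
Required ΔP = (83/5.9)^(1/0.639) = 14.068^1.565 ≈ 62.65 hPa.
P_c ≤ 1012 − 62.65 = 949.35, so the highest integer P_c is 949 hPa.

949 hPa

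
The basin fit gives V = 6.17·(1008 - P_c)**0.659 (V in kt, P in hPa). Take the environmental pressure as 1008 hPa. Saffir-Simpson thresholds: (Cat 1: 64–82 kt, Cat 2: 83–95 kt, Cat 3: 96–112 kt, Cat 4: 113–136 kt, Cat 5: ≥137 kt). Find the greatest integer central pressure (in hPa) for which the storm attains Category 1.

973 hPa

Category 1 begins at V = 64 kt.
Required ΔP = (64/6.17)^(1/0.659) = 10.373^1.517 ≈ 34.80 hPa.
P_c ≤ 1008 − 34.80 = 973.20, so the highest integer P_c is 973 hPa.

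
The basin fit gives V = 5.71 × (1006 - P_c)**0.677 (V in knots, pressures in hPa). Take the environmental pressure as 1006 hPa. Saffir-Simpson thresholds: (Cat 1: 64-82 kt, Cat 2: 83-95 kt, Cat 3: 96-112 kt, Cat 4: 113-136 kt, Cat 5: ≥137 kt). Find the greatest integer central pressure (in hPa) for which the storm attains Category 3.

941 hPa

Category 3 begins at V = 96 kt.
Required ΔP = (96/5.71)^(1/0.677) = 16.813^1.477 ≈ 64.62 hPa.
P_c ≤ 1006 − 64.62 = 941.38, so the highest integer P_c is 941 hPa.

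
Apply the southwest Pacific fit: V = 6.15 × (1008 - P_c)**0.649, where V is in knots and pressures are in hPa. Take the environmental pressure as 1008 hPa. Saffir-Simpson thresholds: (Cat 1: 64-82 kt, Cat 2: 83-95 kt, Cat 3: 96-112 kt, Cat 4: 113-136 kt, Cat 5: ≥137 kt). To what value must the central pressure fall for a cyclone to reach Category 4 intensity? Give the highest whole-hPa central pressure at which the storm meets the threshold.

919 hPa

Category 4 begins at V = 113 kt.
Required ΔP = (113/6.15)^(1/0.649) = 18.374^1.541 ≈ 88.70 hPa.
P_c ≤ 1008 − 88.70 = 919.30, so the highest integer P_c is 919 hPa.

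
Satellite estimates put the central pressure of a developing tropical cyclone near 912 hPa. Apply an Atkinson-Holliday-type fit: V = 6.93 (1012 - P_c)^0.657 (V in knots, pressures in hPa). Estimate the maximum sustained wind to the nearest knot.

143 kt

ΔP = 1012 − 912 = 100 hPa.
100^0.657 ≈ 20.606.
V ≈ 6.93 × 20.606 ≈ 142.8 kt.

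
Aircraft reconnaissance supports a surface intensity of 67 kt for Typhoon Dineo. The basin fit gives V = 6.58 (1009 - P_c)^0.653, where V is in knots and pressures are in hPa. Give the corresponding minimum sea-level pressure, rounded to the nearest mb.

974 mb

ΔP = (V / 6.58)^(1/0.653) = (67/6.58)^1.531.
67/6.58 = 10.182; 10.182^1.531 ≈ 34.95 mb.
P_c = 1009 − 34.95 = 974.05 ≈ 974 mb.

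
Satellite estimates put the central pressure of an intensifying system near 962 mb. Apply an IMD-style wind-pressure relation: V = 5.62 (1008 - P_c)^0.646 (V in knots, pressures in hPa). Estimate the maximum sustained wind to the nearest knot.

67 kt

ΔP = 1008 − 962 = 46 mb.
46^0.646 ≈ 11.862.
V ≈ 5.62 × 11.862 ≈ 66.7 kt.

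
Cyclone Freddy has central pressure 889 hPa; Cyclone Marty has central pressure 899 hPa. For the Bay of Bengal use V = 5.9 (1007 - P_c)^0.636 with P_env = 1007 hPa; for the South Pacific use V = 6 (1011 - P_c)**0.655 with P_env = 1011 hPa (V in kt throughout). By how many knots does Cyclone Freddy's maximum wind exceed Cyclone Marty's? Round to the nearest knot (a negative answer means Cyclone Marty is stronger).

-9 kt

Cyclone Freddy: ΔP = 118; V ≈ 5.9 × 118^0.636 ≈ 122.62 kt.
Cyclone Marty: ΔP = 112; V ≈ 6 × 112^0.655 ≈ 131.94 kt.
Difference ≈ 122.62 − 131.94 = -9.32 → -9 kt.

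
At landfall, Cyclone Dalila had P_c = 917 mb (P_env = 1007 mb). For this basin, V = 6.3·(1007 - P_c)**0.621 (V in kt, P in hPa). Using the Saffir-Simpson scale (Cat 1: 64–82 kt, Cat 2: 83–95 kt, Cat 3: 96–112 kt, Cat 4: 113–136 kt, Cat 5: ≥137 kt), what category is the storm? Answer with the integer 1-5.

3

ΔP = 1007 − 917 = 90 mb.
V ≈ 6.3 × 90^0.621 = 6.3 × 16.35 ≈ 103 kt.
103 kt falls in the Category 3 band.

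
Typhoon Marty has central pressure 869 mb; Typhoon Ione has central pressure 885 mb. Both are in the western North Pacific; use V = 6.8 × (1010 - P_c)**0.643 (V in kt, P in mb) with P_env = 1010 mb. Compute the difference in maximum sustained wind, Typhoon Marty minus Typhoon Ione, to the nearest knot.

12 kt

Typhoon Marty: ΔP = 141; V ≈ 6.8 × 141^0.643 ≈ 163.85 kt.
Typhoon Ione: ΔP = 125; V ≈ 6.8 × 125^0.643 ≈ 151.64 kt.
Difference ≈ 163.85 − 151.64 = 12.21 → 12 kt.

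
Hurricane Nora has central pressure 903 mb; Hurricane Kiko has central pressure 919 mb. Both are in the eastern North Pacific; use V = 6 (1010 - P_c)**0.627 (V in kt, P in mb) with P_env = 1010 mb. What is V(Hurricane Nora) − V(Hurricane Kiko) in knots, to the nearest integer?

Hurricane Nora: ΔP = 107; V ≈ 6 × 107^0.627 ≈ 112.35 kt.
Hurricane Kiko: ΔP = 91; V ≈ 6 × 91^0.627 ≈ 101.50 kt.
Difference ≈ 112.35 − 101.50 = 10.85 → 11 kt.

11 kt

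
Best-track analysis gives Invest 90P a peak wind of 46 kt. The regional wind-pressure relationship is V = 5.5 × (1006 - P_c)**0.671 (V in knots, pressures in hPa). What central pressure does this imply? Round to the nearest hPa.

982 hPa

ΔP = (V / 5.5)^(1/0.671) = (46/5.5)^1.490.
46/5.5 = 8.364; 8.364^1.490 ≈ 23.70 hPa.
P_c = 1006 − 23.70 = 982.30 ≈ 982 hPa.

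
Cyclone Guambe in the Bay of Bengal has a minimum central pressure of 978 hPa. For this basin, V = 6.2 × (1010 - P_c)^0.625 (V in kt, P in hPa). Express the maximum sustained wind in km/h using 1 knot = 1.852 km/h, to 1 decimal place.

ΔP = 1010 − 978 = 32 hPa.
V ≈ 6.2 × 32^0.625 = 6.2 × 8.724 ≈ 54.089 kt.
54.089 × 1.852 ≈ 100.17 km/h → 100.2 km/h.

100.2 km/h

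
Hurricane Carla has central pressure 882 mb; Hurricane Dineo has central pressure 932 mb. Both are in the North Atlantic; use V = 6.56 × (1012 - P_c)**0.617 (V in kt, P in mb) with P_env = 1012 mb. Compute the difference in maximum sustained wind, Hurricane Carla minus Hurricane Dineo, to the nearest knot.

34 kt

Hurricane Carla: ΔP = 130; V ≈ 6.56 × 130^0.617 ≈ 132.19 kt.
Hurricane Dineo: ΔP = 80; V ≈ 6.56 × 80^0.617 ≈ 97.97 kt.
Difference ≈ 132.19 − 97.97 = 34.22 → 34 kt.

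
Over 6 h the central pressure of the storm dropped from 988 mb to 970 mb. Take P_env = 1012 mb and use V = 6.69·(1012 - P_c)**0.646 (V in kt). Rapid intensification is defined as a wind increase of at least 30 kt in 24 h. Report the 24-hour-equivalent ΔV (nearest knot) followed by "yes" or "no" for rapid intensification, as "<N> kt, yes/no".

V₁: ΔP = 24, V ≈ 6.69 × 24^0.646 ≈ 52.12 kt.
V₂: ΔP = 42, V ≈ 6.69 × 42^0.646 ≈ 74.82 kt.
ΔV over 6 h = 22.70 kt → 24 h equivalent = 22.70 × 24/6 ≈ 90.80 kt.
91 kt ≥ 30 kt ⇒ rapid intensification.

91 kt, yes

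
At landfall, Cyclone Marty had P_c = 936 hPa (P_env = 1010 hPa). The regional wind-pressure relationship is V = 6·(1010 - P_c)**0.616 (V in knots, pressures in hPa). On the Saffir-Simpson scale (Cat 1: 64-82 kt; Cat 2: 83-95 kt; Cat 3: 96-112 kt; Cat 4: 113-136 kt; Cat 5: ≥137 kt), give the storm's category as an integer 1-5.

ΔP = 1010 − 936 = 74 hPa.
V ≈ 6 × 74^0.616 = 6 × 14.17 ≈ 85 kt.
85 kt falls in the Category 2 band.

2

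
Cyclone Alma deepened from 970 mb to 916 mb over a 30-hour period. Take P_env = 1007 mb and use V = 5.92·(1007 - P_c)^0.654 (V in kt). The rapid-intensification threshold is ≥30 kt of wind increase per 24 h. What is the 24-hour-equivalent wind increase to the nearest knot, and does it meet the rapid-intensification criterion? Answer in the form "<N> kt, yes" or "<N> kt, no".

40 kt, yes

V₁: ΔP = 37, V ≈ 5.92 × 37^0.654 ≈ 62.80 kt.
V₂: ΔP = 91, V ≈ 5.92 × 91^0.654 ≈ 113.12 kt.
ΔV over 30 h = 50.32 kt → 24 h equivalent = 50.32 × 24/30 ≈ 40.26 kt.
40 kt ≥ 30 kt ⇒ rapid intensification.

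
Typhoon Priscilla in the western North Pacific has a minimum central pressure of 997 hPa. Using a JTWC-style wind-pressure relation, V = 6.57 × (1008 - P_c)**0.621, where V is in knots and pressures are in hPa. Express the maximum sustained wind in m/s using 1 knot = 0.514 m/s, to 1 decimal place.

15.0 m/s

ΔP = 1008 − 997 = 11 hPa.
V ≈ 6.57 × 11^0.621 = 6.57 × 4.433 ≈ 29.125 kt.
29.125 × 0.514 ≈ 14.97 m/s → 15.0 m/s.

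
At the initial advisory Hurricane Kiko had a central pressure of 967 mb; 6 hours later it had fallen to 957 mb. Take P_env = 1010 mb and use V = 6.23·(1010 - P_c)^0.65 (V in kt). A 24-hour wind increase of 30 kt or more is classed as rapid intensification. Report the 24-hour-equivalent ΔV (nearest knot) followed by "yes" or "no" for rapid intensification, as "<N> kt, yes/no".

42 kt, yes

V₁: ΔP = 43, V ≈ 6.23 × 43^0.65 ≈ 71.82 kt.
V₂: ΔP = 53, V ≈ 6.23 × 53^0.65 ≈ 82.27 kt.
ΔV over 6 h = 10.45 kt → 24 h equivalent = 10.45 × 24/6 ≈ 41.80 kt.
42 kt ≥ 30 kt ⇒ rapid intensification.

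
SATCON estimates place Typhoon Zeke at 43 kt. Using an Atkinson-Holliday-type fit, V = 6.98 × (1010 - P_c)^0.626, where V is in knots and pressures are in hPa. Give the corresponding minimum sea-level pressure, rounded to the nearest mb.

992 mb

ΔP = (V / 6.98)^(1/0.626) = (43/6.98)^1.597.
43/6.98 = 6.160; 6.160^1.597 ≈ 18.25 mb.
P_c = 1010 − 18.25 = 991.75 ≈ 992 mb.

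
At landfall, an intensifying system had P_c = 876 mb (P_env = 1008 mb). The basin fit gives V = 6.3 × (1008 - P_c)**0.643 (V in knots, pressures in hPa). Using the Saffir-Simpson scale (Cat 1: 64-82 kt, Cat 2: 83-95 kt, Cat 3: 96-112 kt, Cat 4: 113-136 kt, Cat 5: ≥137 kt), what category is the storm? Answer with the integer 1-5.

5

ΔP = 1008 − 876 = 132 mb.
V ≈ 6.3 × 132^0.643 = 6.3 × 23.10 ≈ 146 kt.
146 kt falls in the Category 5 band.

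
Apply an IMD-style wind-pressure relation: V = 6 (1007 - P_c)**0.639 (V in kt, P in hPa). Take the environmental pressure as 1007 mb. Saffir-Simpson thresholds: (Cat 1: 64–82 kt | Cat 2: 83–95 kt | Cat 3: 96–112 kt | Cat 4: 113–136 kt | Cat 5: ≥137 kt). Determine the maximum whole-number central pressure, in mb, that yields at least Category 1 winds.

966 mb

Category 1 begins at V = 64 kt.
Required ΔP = (64/6)^(1/0.639) = 10.667^1.565 ≈ 40.63 mb.
P_c ≤ 1007 − 40.63 = 966.37, so the highest integer P_c is 966 mb.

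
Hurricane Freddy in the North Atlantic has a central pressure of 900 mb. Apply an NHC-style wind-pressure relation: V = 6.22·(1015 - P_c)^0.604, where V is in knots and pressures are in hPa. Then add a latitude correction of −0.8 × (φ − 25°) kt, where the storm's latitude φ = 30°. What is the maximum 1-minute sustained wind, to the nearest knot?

105 kt

ΔP = 1015 − 900 = 115 mb.
115^0.604 ≈ 17.566.
V ≈ 6.22 × 17.566 ≈ 109.3 kt.
Latitude correction: −0.8 × (30 − 25) = -4 kt.
Corrected V ≈ 105.3 kt → 105 kt.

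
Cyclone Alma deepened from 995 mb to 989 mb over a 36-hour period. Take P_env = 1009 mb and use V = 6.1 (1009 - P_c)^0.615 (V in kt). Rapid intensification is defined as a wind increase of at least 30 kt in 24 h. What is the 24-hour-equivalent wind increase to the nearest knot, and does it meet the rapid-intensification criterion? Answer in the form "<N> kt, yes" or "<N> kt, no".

5 kt, no

V₁: ΔP = 14, V ≈ 6.1 × 14^0.615 ≈ 30.92 kt.
V₂: ΔP = 20, V ≈ 6.1 × 20^0.615 ≈ 38.50 kt.
ΔV over 36 h = 7.58 kt → 24 h equivalent = 7.58 × 24/36 ≈ 5.05 kt.
5 kt < 30 kt ⇒ not rapid intensification.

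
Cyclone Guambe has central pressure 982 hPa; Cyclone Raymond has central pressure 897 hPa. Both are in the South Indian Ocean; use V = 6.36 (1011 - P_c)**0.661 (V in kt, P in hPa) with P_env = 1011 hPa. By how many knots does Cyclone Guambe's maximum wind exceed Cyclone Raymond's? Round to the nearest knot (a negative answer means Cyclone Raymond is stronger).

Cyclone Guambe: ΔP = 29; V ≈ 6.36 × 29^0.661 ≈ 58.90 kt.
Cyclone Raymond: ΔP = 114; V ≈ 6.36 × 114^0.661 ≈ 145.57 kt.
Difference ≈ 58.90 − 145.57 = -86.67 → -87 kt.

-87 kt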